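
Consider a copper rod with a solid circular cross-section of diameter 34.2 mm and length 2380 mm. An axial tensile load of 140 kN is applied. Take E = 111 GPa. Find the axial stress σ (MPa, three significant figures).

A = 918.6 mm².
σ = N/A = 140000/918.6 = 152.4 MPa.

152 MPa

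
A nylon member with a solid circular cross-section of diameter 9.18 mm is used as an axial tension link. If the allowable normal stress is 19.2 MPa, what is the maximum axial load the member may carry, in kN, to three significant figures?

1.27 kN

A = 66.19 mm².
P_max = σ_allow · A = 19.2 · 66.19 = 1271 N = 1.271 kN.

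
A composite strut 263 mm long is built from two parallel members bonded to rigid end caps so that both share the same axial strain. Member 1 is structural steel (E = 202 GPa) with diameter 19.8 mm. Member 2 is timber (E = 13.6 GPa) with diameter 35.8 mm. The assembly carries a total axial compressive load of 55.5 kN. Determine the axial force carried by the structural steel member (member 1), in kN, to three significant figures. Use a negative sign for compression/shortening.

-45.5 kN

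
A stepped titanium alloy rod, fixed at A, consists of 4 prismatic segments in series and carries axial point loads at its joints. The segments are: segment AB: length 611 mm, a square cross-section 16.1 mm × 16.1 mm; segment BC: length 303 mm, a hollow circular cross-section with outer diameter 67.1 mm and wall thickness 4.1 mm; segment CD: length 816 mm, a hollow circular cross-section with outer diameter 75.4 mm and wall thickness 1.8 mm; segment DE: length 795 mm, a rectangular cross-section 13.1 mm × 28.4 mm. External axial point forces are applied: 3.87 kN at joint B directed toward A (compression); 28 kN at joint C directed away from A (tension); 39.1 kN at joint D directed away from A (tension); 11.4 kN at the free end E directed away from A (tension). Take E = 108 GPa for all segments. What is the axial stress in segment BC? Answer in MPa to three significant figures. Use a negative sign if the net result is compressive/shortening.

96.7 MPa

Internal axial forces (sectioning from the free end, tension +): N_DE = 11.4 kN, N_CD = 50.5 kN, N_BC = 78.5 kN, N_AB = 74.63 kN.
A_BC = 811.5 mm².
σ_BC = N_BC/A_BC = 78500/811.5 = 96.74 MPa.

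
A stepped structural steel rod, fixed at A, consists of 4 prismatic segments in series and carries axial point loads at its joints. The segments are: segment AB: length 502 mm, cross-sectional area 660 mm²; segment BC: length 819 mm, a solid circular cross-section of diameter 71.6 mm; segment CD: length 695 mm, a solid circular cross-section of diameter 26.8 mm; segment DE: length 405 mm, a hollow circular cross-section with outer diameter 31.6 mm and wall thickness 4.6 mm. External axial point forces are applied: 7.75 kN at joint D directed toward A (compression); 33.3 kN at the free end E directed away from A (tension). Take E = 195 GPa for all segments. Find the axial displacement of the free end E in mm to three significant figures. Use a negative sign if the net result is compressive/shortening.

0.465 mm

Internal axial forces (sectioning from the free end, tension +): N_DE = 33.3 kN, N_CD = 25.55 kN, N_BC = 25.55 kN, N_AB = 25.55 kN.
A_BC = 4026 mm².
A_CD = 564.1 mm².
A_DE = 390.2 mm².
δ_AB = 25550·502/(660·195000) = 0.09966 mm
δ_BC = 25550·819/(4026·195000) = 0.02665 mm
δ_CD = 25550·695/(564.1·195000) = 0.1614 mm
δ_DE = 33300·405/(390.2·195000) = 0.1773 mm
δ = Σδ_i = 0.465 mm.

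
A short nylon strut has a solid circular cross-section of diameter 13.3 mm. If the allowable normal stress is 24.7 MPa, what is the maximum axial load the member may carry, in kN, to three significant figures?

3.43 kN

A = 138.9 mm².
P_max = σ_allow · A = 24.7 · 138.9 = 3432 N = 3.432 kN.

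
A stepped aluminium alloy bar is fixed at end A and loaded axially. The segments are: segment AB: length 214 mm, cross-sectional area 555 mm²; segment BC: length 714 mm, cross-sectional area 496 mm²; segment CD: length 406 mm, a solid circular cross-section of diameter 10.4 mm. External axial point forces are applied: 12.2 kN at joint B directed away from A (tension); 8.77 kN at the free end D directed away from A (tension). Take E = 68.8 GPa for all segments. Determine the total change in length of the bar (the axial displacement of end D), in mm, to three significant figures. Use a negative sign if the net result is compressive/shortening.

Internal axial forces (sectioning from the free end, tension +): N_CD = 8.77 kN, N_BC = 8.77 kN, N_AB = 20.97 kN.
A_CD = 84.95 mm².
δ_AB = 20970·214/(555·68800) = 0.1175 mm
δ_BC = 8770·714/(496·68800) = 0.1835 mm
δ_CD = 8770·406/(84.95·68800) = 0.6092 mm
δ = Σδ_i = 0.9103 mm.

0.910 mm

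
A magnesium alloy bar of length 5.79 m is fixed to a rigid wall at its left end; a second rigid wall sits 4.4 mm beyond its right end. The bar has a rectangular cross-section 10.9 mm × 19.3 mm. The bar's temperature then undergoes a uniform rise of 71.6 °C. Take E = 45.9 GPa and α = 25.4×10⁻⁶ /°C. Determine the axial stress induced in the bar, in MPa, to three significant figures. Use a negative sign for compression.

Free thermal expansion αLΔT = 25.4e-6 · 5790 · 71.6 = 10.53 mm.
The walls engage after the gap closes; constrained expansion = 10.53 − 4.4 = 6.13 mm.
The walls impose strain ε = −(6.13)/5790 = -1.0587e-03; σ = Eε = 45900 · -1.0587e-03 = -48.59 MPa.

-48.6 MPa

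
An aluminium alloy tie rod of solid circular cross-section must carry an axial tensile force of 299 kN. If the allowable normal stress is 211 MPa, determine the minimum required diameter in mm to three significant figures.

Required area A ≥ P/σ_allow = 299000/211 = 1417 mm².
For a solid circular section, d ≥ √(4A/π) = 42.48 mm.

42.5 mm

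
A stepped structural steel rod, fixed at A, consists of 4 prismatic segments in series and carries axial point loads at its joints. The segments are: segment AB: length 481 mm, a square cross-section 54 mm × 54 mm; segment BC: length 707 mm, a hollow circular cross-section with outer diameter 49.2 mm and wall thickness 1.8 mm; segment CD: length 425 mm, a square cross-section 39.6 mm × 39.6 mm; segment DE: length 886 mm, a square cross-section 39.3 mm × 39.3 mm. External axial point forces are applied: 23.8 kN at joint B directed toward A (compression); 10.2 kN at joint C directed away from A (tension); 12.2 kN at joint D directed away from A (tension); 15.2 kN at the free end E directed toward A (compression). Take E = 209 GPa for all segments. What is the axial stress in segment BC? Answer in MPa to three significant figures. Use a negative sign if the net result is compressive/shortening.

Internal axial forces (sectioning from the free end, tension +): N_DE = -15.2 kN, N_CD = -3 kN, N_BC = 7.2 kN, N_AB = -16.6 kN.
A_BC = 268 mm².
σ_BC = N_BC/A_BC = 7200/268 = 26.86 MPa.

26.9 MPa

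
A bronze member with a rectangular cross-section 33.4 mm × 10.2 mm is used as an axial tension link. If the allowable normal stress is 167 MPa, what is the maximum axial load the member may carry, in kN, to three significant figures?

A = 340.7 mm².
P_max = σ_allow · A = 167 · 340.7 = 56890 N = 56.89 kN.

56.9 kN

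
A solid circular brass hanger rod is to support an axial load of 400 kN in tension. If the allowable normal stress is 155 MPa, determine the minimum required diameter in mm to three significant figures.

57.3 mm

Required area A ≥ P/σ_allow = 400000/155 = 2581 mm².
For a solid circular section, d ≥ √(4A/π) = 57.32 mm.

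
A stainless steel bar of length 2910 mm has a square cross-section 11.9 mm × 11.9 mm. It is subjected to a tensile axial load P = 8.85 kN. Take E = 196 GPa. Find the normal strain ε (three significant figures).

A = 141.6 mm².
σ = N/A = 62.5 MPa; ε = σ/E = 62.5/196000 = 3.189e-04.

3.19e-04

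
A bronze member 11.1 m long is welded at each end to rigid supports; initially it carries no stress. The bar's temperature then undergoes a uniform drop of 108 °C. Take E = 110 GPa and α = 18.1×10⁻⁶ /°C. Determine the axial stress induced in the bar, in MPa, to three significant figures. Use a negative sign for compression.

Free thermal expansion αLΔT = 18.1e-6 · 11100 · -108 = -21.7 mm.
The walls impose strain ε = −(-21.7)/11100 = 1.9548e-03; σ = Eε = 110000 · 1.9548e-03 = 215 MPa.

215 MPa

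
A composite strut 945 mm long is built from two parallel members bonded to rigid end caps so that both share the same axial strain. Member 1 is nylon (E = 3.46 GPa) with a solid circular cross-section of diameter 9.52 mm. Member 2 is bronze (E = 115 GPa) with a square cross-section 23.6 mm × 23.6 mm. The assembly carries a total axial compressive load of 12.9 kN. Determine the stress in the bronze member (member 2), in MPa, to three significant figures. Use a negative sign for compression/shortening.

-23.1 MPa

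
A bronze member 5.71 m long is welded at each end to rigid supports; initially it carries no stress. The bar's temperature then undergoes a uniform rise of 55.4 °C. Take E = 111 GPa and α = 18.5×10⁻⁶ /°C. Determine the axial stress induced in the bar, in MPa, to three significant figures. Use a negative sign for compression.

-114 MPa

Free thermal expansion αLΔT = 18.5e-6 · 5710 · 55.4 = 5.852 mm.
The walls impose strain ε = −(5.852)/5710 = -1.0249e-03; σ = Eε = 111000 · -1.0249e-03 = -113.8 MPa.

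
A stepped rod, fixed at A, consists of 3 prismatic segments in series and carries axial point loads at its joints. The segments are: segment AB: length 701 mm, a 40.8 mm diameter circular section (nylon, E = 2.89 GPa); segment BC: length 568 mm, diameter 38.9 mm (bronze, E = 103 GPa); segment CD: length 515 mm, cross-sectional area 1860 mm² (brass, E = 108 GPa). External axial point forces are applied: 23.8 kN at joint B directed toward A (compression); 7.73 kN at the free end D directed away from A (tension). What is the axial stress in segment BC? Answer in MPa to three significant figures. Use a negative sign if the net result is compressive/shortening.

Internal axial forces (sectioning from the free end, tension +): N_CD = 7.73 kN, N_BC = 7.73 kN, N_AB = -16.07 kN.
A_BC = 1188 mm².
σ_BC = N_BC/A_BC = 7730/1188 = 6.504 MPa.

6.50 MPa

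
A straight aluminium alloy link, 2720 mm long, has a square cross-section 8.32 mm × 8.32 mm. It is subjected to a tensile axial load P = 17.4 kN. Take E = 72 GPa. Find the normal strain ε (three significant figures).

0.00349

A = 69.22 mm².
σ = N/A = 251.4 MPa; ε = σ/E = 251.4/72000 = 3.491e-03.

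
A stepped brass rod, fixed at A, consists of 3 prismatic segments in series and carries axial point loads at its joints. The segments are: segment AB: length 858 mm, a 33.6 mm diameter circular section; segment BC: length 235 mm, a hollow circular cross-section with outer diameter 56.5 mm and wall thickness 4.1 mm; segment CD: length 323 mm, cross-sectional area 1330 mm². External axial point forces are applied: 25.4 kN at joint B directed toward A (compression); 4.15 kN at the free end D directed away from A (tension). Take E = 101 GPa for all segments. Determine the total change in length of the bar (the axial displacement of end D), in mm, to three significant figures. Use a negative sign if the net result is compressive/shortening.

Internal axial forces (sectioning from the free end, tension +): N_CD = 4.15 kN, N_BC = 4.15 kN, N_AB = -21.25 kN.
A_AB = 886.7 mm².
A_BC = 674.9 mm².
δ_AB = -21250·858/(886.7·101000) = -0.2036 mm
δ_BC = 4150·235/(674.9·101000) = 0.01431 mm
δ_CD = 4150·323/(1330·101000) = 0.009979 mm
δ = Σδ_i = -0.1793 mm.

-0.179 mm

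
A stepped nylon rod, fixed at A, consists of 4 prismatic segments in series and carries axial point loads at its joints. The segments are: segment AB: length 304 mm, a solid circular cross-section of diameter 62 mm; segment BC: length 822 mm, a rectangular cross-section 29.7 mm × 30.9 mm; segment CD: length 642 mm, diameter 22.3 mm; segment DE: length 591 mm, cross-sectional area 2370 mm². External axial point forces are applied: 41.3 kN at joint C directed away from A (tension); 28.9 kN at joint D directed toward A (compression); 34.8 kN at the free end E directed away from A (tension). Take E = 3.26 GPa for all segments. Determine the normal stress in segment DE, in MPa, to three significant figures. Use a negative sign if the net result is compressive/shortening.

Internal axial forces (sectioning from the free end, tension +): N_DE = 34.8 kN, N_CD = 5.9 kN, N_BC = 47.2 kN, N_AB = 47.2 kN.
σ_DE = N_DE/A_DE = 34800/2370 = 14.68 MPa.

14.7 MPa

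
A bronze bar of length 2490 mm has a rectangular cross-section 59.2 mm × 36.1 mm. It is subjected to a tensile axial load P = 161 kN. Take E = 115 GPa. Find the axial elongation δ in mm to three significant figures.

1.63 mm

A = 2137 mm².
δ_mech = NL/(AE) = 161000·2490/(2137·115000) = 1.631 mm.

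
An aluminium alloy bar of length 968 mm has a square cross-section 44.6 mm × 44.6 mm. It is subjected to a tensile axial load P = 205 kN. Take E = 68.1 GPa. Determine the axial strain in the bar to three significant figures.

A = 1989 mm².
σ = N/A = 103.1 MPa; ε = σ/E = 103.1/68100 = 1.513e-03.

0.00151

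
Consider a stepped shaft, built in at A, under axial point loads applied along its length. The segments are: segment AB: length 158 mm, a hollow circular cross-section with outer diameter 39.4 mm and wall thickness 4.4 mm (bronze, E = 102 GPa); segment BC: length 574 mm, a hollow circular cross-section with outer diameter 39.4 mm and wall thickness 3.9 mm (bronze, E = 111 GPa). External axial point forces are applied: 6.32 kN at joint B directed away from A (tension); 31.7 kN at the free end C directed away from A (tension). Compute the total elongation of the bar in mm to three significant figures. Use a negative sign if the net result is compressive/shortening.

Internal axial forces (sectioning from the free end, tension +): N_BC = 31.7 kN, N_AB = 38.02 kN.
A_AB = 483.8 mm².
A_BC = 435 mm².
δ_AB = 38020·158/(483.8·102000) = 0.1217 mm
δ_BC = 31700·574/(435·111000) = 0.3769 mm
δ = Σδ_i = 0.4986 mm.

0.499 mm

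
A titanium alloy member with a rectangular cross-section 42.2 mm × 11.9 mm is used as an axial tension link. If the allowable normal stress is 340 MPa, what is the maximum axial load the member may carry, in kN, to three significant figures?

A = 502.2 mm².
P_max = σ_allow · A = 340 · 502.2 = 170700 N = 170.7 kN.

171 kN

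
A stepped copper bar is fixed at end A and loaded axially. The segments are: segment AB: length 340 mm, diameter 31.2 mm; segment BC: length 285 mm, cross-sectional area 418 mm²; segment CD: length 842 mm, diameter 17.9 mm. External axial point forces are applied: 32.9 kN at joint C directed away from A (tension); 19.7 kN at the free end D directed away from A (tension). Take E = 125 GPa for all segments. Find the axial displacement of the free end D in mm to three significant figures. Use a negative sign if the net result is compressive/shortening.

Internal axial forces (sectioning from the free end, tension +): N_CD = 19.7 kN, N_BC = 52.6 kN, N_AB = 52.6 kN.
A_AB = 764.5 mm².
A_CD = 251.6 mm².
δ_AB = 52600·340/(764.5·125000) = 0.1871 mm
δ_BC = 52600·285/(418·125000) = 0.2869 mm
δ_CD = 19700·842/(251.6·125000) = 0.5273 mm
δ = Σδ_i = 1.001 mm.

1.00 mm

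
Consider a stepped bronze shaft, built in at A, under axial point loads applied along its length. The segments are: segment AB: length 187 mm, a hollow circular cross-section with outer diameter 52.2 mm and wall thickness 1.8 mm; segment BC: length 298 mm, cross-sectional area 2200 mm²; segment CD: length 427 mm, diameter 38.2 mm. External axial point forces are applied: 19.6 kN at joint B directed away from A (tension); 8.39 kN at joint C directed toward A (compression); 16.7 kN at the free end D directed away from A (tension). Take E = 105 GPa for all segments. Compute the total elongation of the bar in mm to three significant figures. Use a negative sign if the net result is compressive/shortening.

Internal axial forces (sectioning from the free end, tension +): N_CD = 16.7 kN, N_BC = 8.31 kN, N_AB = 27.91 kN.
A_AB = 285 mm².
A_CD = 1146 mm².
δ_AB = 27910·187/(285·105000) = 0.1744 mm
δ_BC = 8310·298/(2200·105000) = 0.01072 mm
δ_CD = 16700·427/(1146·105000) = 0.05926 mm
δ = Σδ_i = 0.2444 mm.

0.244 mm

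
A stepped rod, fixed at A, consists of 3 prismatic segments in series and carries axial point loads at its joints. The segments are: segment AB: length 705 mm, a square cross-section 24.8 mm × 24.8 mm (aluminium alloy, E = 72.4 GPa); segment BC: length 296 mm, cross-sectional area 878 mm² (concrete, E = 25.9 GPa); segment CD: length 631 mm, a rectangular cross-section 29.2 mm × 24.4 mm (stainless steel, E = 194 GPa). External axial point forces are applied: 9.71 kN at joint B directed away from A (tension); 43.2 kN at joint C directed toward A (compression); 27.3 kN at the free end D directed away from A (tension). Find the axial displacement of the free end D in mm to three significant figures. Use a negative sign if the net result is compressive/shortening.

Internal axial forces (sectioning from the free end, tension +): N_CD = 27.3 kN, N_BC = -15.9 kN, N_AB = -6.19 kN.
A_AB = 615 mm².
A_CD = 712.5 mm².
δ_AB = -6190·705/(615·72400) = -0.098 mm
δ_BC = -15900·296/(878·25900) = -0.207 mm
δ_CD = 27300·631/(712.5·194000) = 0.1246 mm
δ = Σδ_i = -0.1803 mm.

-0.180 mm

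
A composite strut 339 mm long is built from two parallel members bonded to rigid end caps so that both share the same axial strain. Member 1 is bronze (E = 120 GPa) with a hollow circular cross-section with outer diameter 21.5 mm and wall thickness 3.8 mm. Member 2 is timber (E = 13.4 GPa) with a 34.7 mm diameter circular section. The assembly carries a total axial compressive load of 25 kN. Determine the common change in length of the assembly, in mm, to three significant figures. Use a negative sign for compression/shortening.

A_1 = 211.3 mm².
A_2 = 945.7 mm².
Equal strain + equilibrium ⇒ each member carries load in proportion to AE: A₁E₁ = 25360000 N, A₂E₂ = 12670000 N, ΣAE = 38030000 N.
δ = PL/ΣAE = -25000·339/38030000 = -0.2229 mm.

-0.223 mm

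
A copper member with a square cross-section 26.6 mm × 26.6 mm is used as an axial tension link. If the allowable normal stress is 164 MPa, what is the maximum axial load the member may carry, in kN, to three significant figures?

116 kN

A = 707.6 mm².
P_max = σ_allow · A = 164 · 707.6 = 116000 N = 116 kN.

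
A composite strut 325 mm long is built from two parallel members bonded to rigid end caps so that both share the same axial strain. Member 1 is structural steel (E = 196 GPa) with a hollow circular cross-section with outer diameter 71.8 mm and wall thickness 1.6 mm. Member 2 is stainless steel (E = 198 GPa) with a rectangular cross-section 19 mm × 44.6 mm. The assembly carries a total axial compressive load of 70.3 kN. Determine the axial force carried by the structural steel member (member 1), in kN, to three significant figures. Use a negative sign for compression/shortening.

-20.5 kN

A_1 = 352.9 mm².
A_2 = 847.4 mm².
Equal strain + equilibrium ⇒ each member carries load in proportion to AE: A₁E₁ = 69160000 N, A₂E₂ = 167800000 N, ΣAE = 236900000 N.
F₁ = P·A₁E₁/ΣAE = -70300·69160000/236900000 = -20520 N.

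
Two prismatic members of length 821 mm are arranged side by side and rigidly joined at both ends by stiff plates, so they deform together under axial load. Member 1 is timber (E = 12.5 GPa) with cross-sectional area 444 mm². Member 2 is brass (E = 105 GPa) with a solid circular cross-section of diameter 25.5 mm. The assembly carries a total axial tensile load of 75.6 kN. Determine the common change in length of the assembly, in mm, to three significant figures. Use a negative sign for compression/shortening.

1.05 mm

A_2 = 510.7 mm².
Equal strain + equilibrium ⇒ each member carries load in proportion to AE: A₁E₁ = 5550000 N, A₂E₂ = 53620000 N, ΣAE = 59170000 N.
δ = PL/ΣAE = 75600·821/59170000 = 1.049 mm.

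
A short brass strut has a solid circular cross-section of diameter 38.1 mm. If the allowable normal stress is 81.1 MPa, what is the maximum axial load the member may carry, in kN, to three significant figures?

92.5 kN

A = 1140 mm².
P_max = σ_allow · A = 81.1 · 1140 = 92460 N = 92.46 kN.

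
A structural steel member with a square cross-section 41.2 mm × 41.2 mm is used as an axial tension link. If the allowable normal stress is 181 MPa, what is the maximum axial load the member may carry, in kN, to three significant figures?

A = 1697 mm².
P_max = σ_allow · A = 181 · 1697 = 307200 N = 307.2 kN.

307 kN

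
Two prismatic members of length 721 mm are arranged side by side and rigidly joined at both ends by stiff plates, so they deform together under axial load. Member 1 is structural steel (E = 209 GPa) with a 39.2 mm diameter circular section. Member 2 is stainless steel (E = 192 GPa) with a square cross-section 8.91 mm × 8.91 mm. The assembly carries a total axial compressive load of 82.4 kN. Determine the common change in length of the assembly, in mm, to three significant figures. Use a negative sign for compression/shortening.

A_1 = 1207 mm².
A_2 = 79.39 mm².
Equal strain + equilibrium ⇒ each member carries load in proportion to AE: A₁E₁ = 252200000 N, A₂E₂ = 15240000 N, ΣAE = 267500000 N.
δ = PL/ΣAE = -82400·721/267500000 = -0.2221 mm.

-0.222 mm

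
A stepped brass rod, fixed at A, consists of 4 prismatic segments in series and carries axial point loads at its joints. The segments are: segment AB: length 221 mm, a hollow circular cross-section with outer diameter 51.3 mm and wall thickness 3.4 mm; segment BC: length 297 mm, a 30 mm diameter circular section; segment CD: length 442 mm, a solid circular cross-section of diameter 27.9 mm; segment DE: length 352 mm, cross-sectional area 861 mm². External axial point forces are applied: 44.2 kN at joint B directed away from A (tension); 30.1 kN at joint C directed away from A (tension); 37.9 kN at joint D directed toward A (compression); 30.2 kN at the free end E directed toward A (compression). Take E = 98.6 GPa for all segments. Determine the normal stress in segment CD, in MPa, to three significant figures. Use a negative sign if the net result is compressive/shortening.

Internal axial forces (sectioning from the free end, tension +): N_DE = -30.2 kN, N_CD = -68.1 kN, N_BC = -38 kN, N_AB = 6.2 kN.
A_CD = 611.4 mm².
σ_CD = N_CD/A_CD = -68100/611.4 = -111.4 MPa.

-111 MPa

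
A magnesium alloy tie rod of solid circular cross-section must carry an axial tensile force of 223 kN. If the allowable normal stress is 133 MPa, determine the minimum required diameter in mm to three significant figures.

46.2 mm

Required area A ≥ P/σ_allow = 223000/133 = 1677 mm².
For a solid circular section, d ≥ √(4A/π) = 46.2 mm.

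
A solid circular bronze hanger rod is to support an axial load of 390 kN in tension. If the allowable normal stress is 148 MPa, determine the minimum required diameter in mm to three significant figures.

Required area A ≥ P/σ_allow = 390000/148 = 2635 mm².
For a solid circular section, d ≥ √(4A/π) = 57.92 mm.

57.9 mm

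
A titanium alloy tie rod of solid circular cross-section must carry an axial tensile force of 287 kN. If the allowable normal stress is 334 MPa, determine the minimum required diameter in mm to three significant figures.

33.1 mm

Required area A ≥ P/σ_allow = 287000/334 = 859.3 mm².
For a solid circular section, d ≥ √(4A/π) = 33.08 mm.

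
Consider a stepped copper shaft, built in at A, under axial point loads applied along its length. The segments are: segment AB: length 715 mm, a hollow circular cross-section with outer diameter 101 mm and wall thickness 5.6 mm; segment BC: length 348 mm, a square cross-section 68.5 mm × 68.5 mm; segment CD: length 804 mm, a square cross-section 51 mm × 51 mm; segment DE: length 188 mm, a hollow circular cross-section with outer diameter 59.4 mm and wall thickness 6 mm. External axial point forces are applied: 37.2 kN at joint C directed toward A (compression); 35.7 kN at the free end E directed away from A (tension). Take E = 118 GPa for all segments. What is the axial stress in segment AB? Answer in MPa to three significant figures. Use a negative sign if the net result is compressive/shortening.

-0.894 MPa

Internal axial forces (sectioning from the free end, tension +): N_DE = 35.7 kN, N_CD = 35.7 kN, N_BC = -1.5 kN, N_AB = -1.5 kN.
A_AB = 1678 mm².
σ_AB = N_AB/A_AB = -1500/1678 = -0.8937 MPa.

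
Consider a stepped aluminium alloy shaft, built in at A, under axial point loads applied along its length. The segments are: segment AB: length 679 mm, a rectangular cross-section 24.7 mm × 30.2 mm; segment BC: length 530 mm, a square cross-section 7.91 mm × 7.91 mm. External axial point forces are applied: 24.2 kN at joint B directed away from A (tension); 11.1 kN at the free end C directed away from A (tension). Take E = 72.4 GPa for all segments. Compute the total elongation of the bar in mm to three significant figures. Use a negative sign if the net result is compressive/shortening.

Internal axial forces (sectioning from the free end, tension +): N_BC = 11.1 kN, N_AB = 35.3 kN.
A_AB = 745.9 mm².
A_BC = 62.57 mm².
δ_AB = 35300·679/(745.9·72400) = 0.4438 mm
δ_BC = 11100·530/(62.57·72400) = 1.299 mm
δ = Σδ_i = 1.743 mm.

1.74 mm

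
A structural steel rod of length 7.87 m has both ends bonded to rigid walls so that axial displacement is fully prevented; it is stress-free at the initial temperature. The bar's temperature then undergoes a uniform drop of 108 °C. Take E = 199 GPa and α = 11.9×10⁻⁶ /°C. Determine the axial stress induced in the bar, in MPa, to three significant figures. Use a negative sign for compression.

256 MPa

Free thermal expansion αLΔT = 11.9e-6 · 7870 · -108 = -10.11 mm.
The walls impose strain ε = −(-10.11)/7870 = 1.2852e-03; σ = Eε = 199000 · 1.2852e-03 = 255.8 MPa.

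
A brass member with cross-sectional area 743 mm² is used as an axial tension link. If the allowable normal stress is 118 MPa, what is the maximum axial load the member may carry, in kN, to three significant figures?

P_max = σ_allow · A = 118 · 743 = 87670 N = 87.67 kN.

87.7 kN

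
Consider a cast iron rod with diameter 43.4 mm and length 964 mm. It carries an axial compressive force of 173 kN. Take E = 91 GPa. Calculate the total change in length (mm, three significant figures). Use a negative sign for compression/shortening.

-1.24 mm

A = 1479 mm².
δ_mech = NL/(AE) = -173000·964/(1479·91000) = -1.239 mm.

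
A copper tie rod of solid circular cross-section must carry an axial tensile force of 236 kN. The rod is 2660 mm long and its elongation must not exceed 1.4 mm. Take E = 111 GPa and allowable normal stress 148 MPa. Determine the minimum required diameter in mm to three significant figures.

71.7 mm

Required area A ≥ P/σ_allow = 236000/148 = 1595 mm².
For a solid circular section, d ≥ √(4A/π) = 45.06 mm.
Elongation limit: A ≥ PL/(Eδ_allow) = 236000·2660/(111000·1.4) = 4040 mm² ⇒ d ≥ 71.72 mm.
The elongation limit governs.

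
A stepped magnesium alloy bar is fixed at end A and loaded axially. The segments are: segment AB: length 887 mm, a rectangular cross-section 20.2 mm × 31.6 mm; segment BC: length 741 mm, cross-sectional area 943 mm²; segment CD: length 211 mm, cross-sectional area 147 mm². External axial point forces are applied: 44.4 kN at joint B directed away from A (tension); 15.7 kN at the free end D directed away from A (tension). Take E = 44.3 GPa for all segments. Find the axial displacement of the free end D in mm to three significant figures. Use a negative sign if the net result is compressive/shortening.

Internal axial forces (sectioning from the free end, tension +): N_CD = 15.7 kN, N_BC = 15.7 kN, N_AB = 60.1 kN.
A_AB = 638.3 mm².
δ_AB = 60100·887/(638.3·44300) = 1.885 mm
δ_BC = 15700·741/(943·44300) = 0.2785 mm
δ_CD = 15700·211/(147·44300) = 0.5087 mm
δ = Σδ_i = 2.672 mm.

2.67 mm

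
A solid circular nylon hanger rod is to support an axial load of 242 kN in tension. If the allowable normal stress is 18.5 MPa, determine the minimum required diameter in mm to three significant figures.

129 mm

Required area A ≥ P/σ_allow = 242000/18.5 = 13080 mm².
For a solid circular section, d ≥ √(4A/π) = 129.1 mm.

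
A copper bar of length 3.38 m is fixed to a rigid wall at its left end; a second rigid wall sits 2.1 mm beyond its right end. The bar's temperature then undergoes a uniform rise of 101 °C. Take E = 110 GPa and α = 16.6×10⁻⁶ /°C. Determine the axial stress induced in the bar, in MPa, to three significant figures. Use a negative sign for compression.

-116 MPa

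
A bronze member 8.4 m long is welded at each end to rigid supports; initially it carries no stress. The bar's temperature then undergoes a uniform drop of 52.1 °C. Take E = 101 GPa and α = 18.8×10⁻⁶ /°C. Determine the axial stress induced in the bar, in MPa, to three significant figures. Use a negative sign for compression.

Free thermal expansion αLΔT = 18.8e-6 · 8400 · -52.1 = -8.228 mm.
The walls impose strain ε = −(-8.228)/8400 = 9.7948e-04; σ = Eε = 101000 · 9.7948e-04 = 98.93 MPa.

98.9 MPa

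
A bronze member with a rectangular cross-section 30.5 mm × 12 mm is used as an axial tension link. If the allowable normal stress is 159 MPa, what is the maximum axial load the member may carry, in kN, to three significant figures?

58.2 kN

A = 366 mm².
P_max = σ_allow · A = 159 · 366 = 58190 N = 58.19 kN.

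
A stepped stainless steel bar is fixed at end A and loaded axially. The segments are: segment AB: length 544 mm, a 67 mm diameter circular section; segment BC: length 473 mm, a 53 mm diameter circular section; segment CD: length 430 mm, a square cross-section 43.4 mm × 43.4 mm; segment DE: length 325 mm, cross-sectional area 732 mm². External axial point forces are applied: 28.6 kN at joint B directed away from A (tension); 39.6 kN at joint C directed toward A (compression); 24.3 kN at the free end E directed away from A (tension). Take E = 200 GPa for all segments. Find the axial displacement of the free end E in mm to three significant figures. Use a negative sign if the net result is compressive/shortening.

0.0755 mm

Internal axial forces (sectioning from the free end, tension +): N_DE = 24.3 kN, N_CD = 24.3 kN, N_BC = -15.3 kN, N_AB = 13.3 kN.
A_AB = 3526 mm².
A_BC = 2206 mm².
A_CD = 1884 mm².
δ_AB = 13300·544/(3526·200000) = 0.01026 mm
δ_BC = -15300·473/(2206·200000) = -0.0164 mm
δ_CD = 24300·430/(1884·200000) = 0.02774 mm
δ_DE = 24300·325/(732·200000) = 0.05394 mm
δ = Σδ_i = 0.07554 mm.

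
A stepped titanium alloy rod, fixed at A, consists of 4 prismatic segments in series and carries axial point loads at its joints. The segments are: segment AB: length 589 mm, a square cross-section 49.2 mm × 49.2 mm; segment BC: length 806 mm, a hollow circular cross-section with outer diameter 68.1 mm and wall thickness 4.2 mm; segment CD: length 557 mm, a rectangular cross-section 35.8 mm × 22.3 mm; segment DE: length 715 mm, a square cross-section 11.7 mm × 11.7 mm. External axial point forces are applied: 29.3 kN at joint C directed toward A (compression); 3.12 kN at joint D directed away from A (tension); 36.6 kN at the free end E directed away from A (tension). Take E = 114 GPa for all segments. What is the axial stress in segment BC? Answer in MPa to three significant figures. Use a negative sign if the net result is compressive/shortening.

12.4 MPa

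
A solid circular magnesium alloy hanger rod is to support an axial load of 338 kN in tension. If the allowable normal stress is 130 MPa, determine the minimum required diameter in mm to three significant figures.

57.5 mm

Required area A ≥ P/σ_allow = 338000/130 = 2600 mm².
For a solid circular section, d ≥ √(4A/π) = 57.54 mm.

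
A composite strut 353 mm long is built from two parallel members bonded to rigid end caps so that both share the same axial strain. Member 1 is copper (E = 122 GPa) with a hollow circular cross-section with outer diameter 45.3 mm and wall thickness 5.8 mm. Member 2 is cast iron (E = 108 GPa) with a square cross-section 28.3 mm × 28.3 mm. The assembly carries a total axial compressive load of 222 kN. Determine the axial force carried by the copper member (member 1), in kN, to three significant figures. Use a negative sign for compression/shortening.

-112 kN

A_1 = 719.7 mm².
A_2 = 800.9 mm².
Equal strain + equilibrium ⇒ each member carries load in proportion to AE: A₁E₁ = 87810000 N, A₂E₂ = 86500000 N, ΣAE = 174300000 N.
F₁ = P·A₁E₁/ΣAE = -222000·87810000/174300000 = -111800 N.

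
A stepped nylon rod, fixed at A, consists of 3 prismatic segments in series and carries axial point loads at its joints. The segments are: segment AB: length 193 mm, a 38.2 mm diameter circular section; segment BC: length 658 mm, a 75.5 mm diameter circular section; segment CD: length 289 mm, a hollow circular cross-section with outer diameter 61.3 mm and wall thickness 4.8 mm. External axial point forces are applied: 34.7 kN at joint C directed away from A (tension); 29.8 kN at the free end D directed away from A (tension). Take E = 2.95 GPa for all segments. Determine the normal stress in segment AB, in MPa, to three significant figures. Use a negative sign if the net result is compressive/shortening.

Internal axial forces (sectioning from the free end, tension +): N_CD = 29.8 kN, N_BC = 64.5 kN, N_AB = 64.5 kN.
A_AB = 1146 mm².
σ_AB = N_AB/A_AB = 64500/1146 = 56.28 MPa.

56.3 MPa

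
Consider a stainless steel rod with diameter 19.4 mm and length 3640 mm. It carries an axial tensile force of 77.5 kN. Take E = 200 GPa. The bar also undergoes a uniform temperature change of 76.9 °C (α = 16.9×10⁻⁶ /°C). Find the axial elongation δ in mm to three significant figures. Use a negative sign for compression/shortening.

9.50 mm

A = 295.6 mm².
δ_mech = NL/(AE) = 77500·3640/(295.6·200000) = 4.772 mm.
δ_thermal = αLΔT = 16.9e-6·3640·76.9 = 4.731 mm.
δ = δ_mech + δ_thermal = 9.502 mm.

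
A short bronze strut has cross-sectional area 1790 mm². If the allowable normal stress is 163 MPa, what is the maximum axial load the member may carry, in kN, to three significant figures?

P_max = σ_allow · A = 163 · 1790 = 291800 N = 291.8 kN.

292 kN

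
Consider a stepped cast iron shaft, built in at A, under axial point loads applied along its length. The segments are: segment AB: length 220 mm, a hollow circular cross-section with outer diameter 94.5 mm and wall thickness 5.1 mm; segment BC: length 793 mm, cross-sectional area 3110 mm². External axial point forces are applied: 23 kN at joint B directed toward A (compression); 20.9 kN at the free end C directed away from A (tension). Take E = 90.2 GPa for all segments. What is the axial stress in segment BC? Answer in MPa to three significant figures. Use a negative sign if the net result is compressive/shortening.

6.72 MPa

Internal axial forces (sectioning from the free end, tension +): N_BC = 20.9 kN, N_AB = -2.1 kN.
σ_BC = N_BC/A_BC = 20900/3110 = 6.72 MPa.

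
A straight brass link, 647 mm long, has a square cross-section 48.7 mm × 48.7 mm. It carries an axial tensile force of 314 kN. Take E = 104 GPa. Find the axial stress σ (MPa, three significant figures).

A = 2372 mm².
σ = N/A = 314000/2372 = 132.4 MPa.

132 MPa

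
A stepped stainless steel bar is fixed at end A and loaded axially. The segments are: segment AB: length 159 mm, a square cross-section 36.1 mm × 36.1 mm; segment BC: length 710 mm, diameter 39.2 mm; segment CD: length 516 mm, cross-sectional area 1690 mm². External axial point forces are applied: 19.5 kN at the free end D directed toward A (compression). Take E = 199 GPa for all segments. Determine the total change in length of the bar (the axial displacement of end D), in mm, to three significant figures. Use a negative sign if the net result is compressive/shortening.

-0.0995 mm

Internal axial forces (sectioning from the free end, tension +): N_CD = -19.5 kN, N_BC = -19.5 kN, N_AB = -19.5 kN.
A_AB = 1303 mm².
A_BC = 1207 mm².
δ_AB = -19500·159/(1303·199000) = -0.01196 mm
δ_BC = -19500·710/(1207·199000) = -0.05765 mm
δ_CD = -19500·516/(1690·199000) = -0.02992 mm
δ = Σδ_i = -0.09952 mm.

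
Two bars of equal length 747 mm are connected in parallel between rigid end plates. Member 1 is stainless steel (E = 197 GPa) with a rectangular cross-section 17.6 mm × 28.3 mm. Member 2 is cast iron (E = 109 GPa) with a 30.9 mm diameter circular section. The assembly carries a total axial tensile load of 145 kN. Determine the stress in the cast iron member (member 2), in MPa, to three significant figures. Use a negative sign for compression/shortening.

A_1 = 498.1 mm².
A_2 = 749.9 mm².
Equal strain + equilibrium ⇒ each member carries load in proportion to AE: A₁E₁ = 98120000 N, A₂E₂ = 81740000 N, ΣAE = 179900000 N.
σ₂ = P·E₂/ΣAE = 145000·109000/179900000 = 87.87 MPa.

87.9 MPa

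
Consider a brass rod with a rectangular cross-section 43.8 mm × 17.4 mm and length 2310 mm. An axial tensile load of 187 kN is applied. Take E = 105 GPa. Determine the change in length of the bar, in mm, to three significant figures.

5.40 mm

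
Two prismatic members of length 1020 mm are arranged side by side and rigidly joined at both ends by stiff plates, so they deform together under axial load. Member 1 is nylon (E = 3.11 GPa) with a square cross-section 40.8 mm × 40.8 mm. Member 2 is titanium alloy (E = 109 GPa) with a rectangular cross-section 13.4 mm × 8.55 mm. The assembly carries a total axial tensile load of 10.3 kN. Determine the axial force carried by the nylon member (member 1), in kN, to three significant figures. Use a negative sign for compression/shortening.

A_1 = 1665 mm².
A_2 = 114.6 mm².
Equal strain + equilibrium ⇒ each member carries load in proportion to AE: A₁E₁ = 5177000 N, A₂E₂ = 12490000 N, ΣAE = 17670000 N.
F₁ = P·A₁E₁/ΣAE = 10300·5177000/17670000 = 3019 N.

3.02 kN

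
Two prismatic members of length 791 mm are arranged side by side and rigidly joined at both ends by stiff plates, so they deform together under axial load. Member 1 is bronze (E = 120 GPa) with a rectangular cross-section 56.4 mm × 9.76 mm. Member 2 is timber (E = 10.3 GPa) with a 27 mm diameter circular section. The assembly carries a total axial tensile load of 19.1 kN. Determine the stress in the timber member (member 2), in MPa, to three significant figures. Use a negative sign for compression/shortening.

2.73 MPa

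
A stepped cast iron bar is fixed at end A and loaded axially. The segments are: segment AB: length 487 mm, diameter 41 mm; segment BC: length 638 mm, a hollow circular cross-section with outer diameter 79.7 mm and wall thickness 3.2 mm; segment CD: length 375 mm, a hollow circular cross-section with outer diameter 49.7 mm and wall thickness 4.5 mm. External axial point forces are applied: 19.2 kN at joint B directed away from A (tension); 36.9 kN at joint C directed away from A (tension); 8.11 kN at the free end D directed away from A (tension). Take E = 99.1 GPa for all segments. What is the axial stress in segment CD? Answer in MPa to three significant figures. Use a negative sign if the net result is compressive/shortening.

Internal axial forces (sectioning from the free end, tension +): N_CD = 8.11 kN, N_BC = 45.01 kN, N_AB = 64.21 kN.
A_CD = 639 mm².
σ_CD = N_CD/A_CD = 8110/639 = 12.69 MPa.

12.7 MPa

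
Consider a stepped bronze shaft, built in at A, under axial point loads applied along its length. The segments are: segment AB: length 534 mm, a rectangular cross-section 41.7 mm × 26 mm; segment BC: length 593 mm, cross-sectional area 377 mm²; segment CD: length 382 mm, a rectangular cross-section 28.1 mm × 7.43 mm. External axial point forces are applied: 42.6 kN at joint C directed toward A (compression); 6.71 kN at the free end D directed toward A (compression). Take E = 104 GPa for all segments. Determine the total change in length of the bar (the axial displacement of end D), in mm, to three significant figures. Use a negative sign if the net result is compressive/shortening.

Internal axial forces (sectioning from the free end, tension +): N_CD = -6.71 kN, N_BC = -49.31 kN, N_AB = -49.31 kN.
A_AB = 1084 mm².
A_CD = 208.8 mm².
δ_AB = -49310·534/(1084·104000) = -0.2335 mm
δ_BC = -49310·593/(377·104000) = -0.7458 mm
δ_CD = -6710·382/(208.8·104000) = -0.118 mm
δ = Σδ_i = -1.097 mm.

-1.10 mm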